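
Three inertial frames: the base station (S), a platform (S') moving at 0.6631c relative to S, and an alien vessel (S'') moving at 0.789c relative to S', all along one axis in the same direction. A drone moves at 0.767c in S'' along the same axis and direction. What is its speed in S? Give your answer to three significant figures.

Apply u = (u'+v)/(1+u'v) twice. Drone in the platform frame: (0.767+0.789)/(1+0.767·0.789) = 1.556/1.605163 = 0.96937c.
That velocity, transformed to the rest frame of the base station: (0.96937+0.6631)/(1+0.96937·0.6631) = 1.63247/1.642789247 = 0.99372c.

0.994c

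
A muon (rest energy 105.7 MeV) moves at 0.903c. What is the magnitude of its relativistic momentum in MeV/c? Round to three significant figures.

γ = 1/√(1 − β²) = 1/√(1 − 0.815409) = 1/√0.184591 = 1/0.429641 = 2.3275.
Momentum: p = γβ·mc = 2.3275 × 0.903 × 105.7 MeV/c = 222 MeV/c.

222 MeV/c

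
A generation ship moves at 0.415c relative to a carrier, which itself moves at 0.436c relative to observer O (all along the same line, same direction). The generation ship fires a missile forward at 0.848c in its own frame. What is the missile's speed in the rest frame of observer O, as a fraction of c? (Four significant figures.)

0.9736c

Compose velocities in two stages. Stage 1 (into S'): u₁ = (0.848+0.415)/(1+0.848×0.415) = 0.93423.
Stage 2 (into S): u = (0.93423+0.436)/(1+0.93423×0.436) = 0.97364, so the speed is 0.9736c.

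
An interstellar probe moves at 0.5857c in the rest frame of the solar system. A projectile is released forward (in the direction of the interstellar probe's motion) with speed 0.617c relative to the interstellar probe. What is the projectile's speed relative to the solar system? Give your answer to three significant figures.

Relativistic velocity addition: u = (u' + v)/(1 + u'v/c²), with u' = 0.617c and v = 0.5857c.
Numerator: 0.617 + 0.5857 = 1.2027. Denominator: 1 + (0.617)(0.5857) = 1.3613769.
u = 1.2027/1.3613769 = 0.88344, so the speed is 0.883c.

0.883c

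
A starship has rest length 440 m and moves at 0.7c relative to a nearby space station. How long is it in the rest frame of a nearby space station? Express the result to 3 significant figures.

γ = 1/√(1 − β²) = 1/√(1 − 0.49) = 1/√0.51 = 1/0.714143 = 1.4003.
Length contraction: L = L₀/γ = 440/1.4003 = 314 m.

314 m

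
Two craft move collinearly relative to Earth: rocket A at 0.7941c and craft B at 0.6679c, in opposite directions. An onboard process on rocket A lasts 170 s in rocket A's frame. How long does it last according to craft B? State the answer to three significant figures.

The velocity of rocket A relative to craft B is (0.7941 + 0.6679)c / (1 + 0.7941×0.6679) = 0.95532c; relative speed 0.95532c.
γ for this relative speed: γ = 1/√(1 − 0.912636) = 3.3832.
The clock on rocket A records proper time, so craft B measures Δt = γΔτ = 3.3832 × 170 = 575 s.

575 s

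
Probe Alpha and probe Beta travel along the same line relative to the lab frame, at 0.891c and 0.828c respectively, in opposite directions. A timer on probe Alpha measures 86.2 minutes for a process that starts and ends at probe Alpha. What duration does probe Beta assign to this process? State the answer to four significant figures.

Speed of probe Alpha in probe Beta's frame: u = (v_A + v_B)/(1 + v_A v_B/c²) = (0.891 + 0.828)/(1 + 0.891×0.828) = 1.719/1.737748 = 0.98921; |u| = 0.98921c.
At |u| = 0.98921c, γ = (1 − 0.978536)^(−1/2) = 6.8257.
The clock on probe Alpha records proper time, so probe Beta measures Δt = γΔτ = 6.8257 × 86.2 = 588.4 minutes.

588.4 minutes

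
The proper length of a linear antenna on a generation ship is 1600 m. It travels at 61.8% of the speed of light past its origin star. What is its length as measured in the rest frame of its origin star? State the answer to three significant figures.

1260 m

β² = 0.381924, so γ = 1/√0.618076 = 1.272.
Along the direction of motion the measured length is L₀/γ = 1600/1.272 = 1260 m.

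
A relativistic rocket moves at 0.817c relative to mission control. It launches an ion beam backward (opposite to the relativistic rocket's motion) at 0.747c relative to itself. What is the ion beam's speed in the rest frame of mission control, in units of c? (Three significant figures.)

Relativistic velocity addition: u = (u' + v)/(1 + u'v/c²), with u' = −0.747c and v = 0.817c.
Numerator: −0.747 + 0.817 = 0.07. Denominator: 1 + (−0.747)(0.817) = 0.389701.
u = 0.07/0.389701 = 0.17962, so the speed is 0.180c.

0.180c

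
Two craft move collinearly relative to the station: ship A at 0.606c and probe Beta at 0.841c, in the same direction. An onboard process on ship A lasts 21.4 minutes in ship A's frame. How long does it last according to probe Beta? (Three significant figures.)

Transform ship A's velocity into probe Beta's frame: (0.606 − 0.841)/(1 − 0.606·0.841) = −0.235/0.490354, so the relative speed is 0.47925c.
γ for this relative speed: γ = 1/√(1 − 0.229681) = 1.1394.
The clock on ship A records proper time, so probe Beta measures Δt = γΔτ = 1.1394 × 21.4 = 24.4 minutes.

24.4 minutes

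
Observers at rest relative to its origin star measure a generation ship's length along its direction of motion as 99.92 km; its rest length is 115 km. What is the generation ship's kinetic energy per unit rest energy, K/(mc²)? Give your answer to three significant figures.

Length contraction gives γ = L₀/L = 115/99.92 = 1.15092.
K/(mc²) = γ − 1 = 1.15092 − 1 = 0.151.

0.151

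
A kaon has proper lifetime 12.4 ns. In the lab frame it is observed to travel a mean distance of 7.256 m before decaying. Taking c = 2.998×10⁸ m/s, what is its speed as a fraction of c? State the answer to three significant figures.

d = βγcτ ⇒ βγ = d/(cτ) = 7.256 m / (3.71752 m) = 1.9518.
β = (βγ)/√(1+(βγ)²) = 1.9518/√4.80952 = 0.890.

0.890c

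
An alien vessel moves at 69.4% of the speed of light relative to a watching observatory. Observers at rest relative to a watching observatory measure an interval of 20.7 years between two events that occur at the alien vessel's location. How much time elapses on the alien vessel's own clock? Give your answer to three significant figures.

14.9 years

γ = 1/√(1 − β²) = 1/√(1 − 0.481636) = 1/√0.518364 = 1/0.719975 = 1.3889.
The alien vessel's clock runs slow as seen from a watching observatory, so Δτ = Δt/γ = 20.7/1.3889 = 14.9 years.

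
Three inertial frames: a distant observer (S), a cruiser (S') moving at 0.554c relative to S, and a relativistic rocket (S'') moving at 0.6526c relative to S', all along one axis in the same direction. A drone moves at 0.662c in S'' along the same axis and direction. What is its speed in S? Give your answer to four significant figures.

0.9758c

First combine the drone and relativistic rocket (S''→S'): u₁ = (0.662 + 0.6526)/(1 + 0.662×0.6526) = 1.3146/1.4320212 = 0.918.
Then combine with the cruiser (S'→S): u = (0.918 + 0.554)/(1 + 0.918×0.554) = 1.472/1.508572 = 0.97576.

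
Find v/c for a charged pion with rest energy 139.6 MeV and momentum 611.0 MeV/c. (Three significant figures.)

0.975

βγ = pc/(mc²) = 611.0/139.6 = 4.3768.
Since γ² = 1 + (βγ)² = 20.1564, γ = √20.1564 = 4.48959, and β = (βγ)/γ = 4.3768/4.48959 = 0.975.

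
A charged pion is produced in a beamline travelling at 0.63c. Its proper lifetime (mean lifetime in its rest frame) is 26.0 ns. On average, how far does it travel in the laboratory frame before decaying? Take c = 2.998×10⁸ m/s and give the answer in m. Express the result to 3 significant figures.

6.32 m

γ = 1/√(1 − β²) = 1/√(1 − 0.3969) = 1/√0.6031 = 1/0.776595 = 1.2877.
Lab-frame lifetime: Δt = γτ = 1.2877 × 26.0 ns = 33.48 ns.
Distance: d = vΔt = 0.63 × 2.998×10⁸ m/s × 3.3480×10^-8 s = 6.32 m.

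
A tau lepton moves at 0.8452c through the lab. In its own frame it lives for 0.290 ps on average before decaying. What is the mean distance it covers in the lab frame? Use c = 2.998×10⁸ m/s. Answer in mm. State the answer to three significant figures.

0.137 mm

With β = 0.8452, γ = 1/√(1 − 0.8452²) = 1/√0.28563696 = 1.8711.
Lab-frame lifetime: Δt = γτ = 1.8711 × 0.290 ps = 0.54262 ps.
Distance: d = vΔt = 0.8452 × 2.998×10⁸ m/s × 5.4262×10^-13 s = 1.37×10^-4 m = 0.137 mm.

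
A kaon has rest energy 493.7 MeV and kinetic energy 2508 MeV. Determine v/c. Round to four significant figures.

K = (γ−1)mc², so γ = 1 + 2508/493.7 = 6.08.
Then v/c = √(1 − γ⁻²) = √(1 − 0.0270516) = √0.9729484 = 0.9864.

0.9864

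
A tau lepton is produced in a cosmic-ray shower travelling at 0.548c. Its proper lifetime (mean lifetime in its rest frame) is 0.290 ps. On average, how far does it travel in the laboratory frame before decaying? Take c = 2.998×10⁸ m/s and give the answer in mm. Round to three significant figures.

Lorentz factor: γ = (1 − 0.300304)^(−1/2) = 1.1955.
Lab-frame lifetime: Δt = γτ = 1.1955 × 0.290 ps = 0.34669 ps.
Distance: d = vΔt = 0.548 × 2.998×10⁸ m/s × 3.4669×10^-13 s = 5.70×10^-5 m = 0.0570 mm.

0.0570 mm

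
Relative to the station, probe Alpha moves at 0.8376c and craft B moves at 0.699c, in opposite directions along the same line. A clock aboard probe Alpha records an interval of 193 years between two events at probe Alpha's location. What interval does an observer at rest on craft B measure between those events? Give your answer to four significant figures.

783.3 years

Speed of probe Alpha in craft B's frame: u = (v_A + v_B)/(1 + v_A v_B/c²) = (0.8376 + 0.699)/(1 + 0.8376×0.699) = 1.5366/1.5854824 = 0.96917; |u| = 0.96917c.
γ for this relative speed: γ = 1/√(1 − 0.93929) = 4.0585.
The clock on probe Alpha records proper time, so craft B measures Δt = γΔτ = 4.0585 × 193 = 783.3 years.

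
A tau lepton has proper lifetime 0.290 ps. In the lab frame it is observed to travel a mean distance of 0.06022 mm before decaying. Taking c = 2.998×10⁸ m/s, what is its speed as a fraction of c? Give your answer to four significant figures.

Lab distance = (lab lifetime)·v = γτ·βc, so βγ = d/(cτ) = 6.022×10^-5/(2.998×10⁸ × 2.900×10^-13) = 0.69265.
With βγ = 0.69265: γ² = 1 + (βγ)² = 1.479764, and β = (βγ)/γ = 0.69265/1.21646 = 0.5694.

0.5694c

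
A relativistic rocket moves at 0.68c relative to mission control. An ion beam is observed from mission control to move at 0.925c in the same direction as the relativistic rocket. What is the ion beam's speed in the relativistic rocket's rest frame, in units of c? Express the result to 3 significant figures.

Transform to the relativistic rocket's frame: u' = (u − v)/(1 − uv/c²).
u' = (0.925 − 0.68)/(1 − 0.925×0.68) = 0.245/0.371 = 0.66038.
Speed in the relativistic rocket's frame: 0.660c (in the same direction).

0.660c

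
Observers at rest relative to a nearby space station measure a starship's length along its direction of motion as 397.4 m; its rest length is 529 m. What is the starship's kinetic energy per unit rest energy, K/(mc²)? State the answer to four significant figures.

0.3312

γ = L₀/L = 529/397.4 = 1.33115.
Since K = (γ−1)mc², K/(mc²) = 1.33115 − 1 = 0.3312.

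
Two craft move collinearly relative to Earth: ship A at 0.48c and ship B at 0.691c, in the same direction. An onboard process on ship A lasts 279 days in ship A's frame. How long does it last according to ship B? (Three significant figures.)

The velocity of ship A relative to ship B is (0.48 − 0.691)c / (1 − 0.48×0.691) = −0.31572c; relative speed 0.31572c.
γ for this relative speed: γ = 1/√(1 − 0.0996791) = 1.0539.
Ship A's interval is proper; time dilation gives Δt_B = γΔτ = 1.0539 × 279 days = 294 days.

294 days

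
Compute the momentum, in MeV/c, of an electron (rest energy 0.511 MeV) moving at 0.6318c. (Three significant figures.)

0.417 MeV/c

Lorentz factor: γ = (1 − 0.39917124)^(−1/2) = 1.2901.
Momentum: p = γβ·mc = 1.2901 × 0.6318 × 0.511 MeV/c = 0.417 MeV/c.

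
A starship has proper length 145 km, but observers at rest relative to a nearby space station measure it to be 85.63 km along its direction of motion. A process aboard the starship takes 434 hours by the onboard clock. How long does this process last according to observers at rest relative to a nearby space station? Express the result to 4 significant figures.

734.9 hours

Length contraction gives γ = L₀/L = 145/85.63 = 1.69333.
Δt = γΔτ = 1.69333 × 434 = 734.9 hours.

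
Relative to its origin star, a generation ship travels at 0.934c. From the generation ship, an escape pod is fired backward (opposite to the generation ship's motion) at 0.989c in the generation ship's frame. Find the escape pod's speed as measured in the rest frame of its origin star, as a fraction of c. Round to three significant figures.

Relativistic velocity addition: u = (u' + v)/(1 + u'v/c²), with u' = −0.989c and v = 0.934c.
Numerator: −0.989 + 0.934 = −0.055. Denominator: 1 + (−0.989)(0.934) = 0.076274.
u = −0.055/0.076274 = −0.72108, so the speed is 0.721c.

0.721c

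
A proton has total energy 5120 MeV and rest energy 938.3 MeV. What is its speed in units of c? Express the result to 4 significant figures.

γ = E/(mc²) = 5120/938.3 = 5.4567.
β = √(1 − 1/γ²) = √(1 − 0.0335846) = √0.9664154 = 0.9831.

0.9831c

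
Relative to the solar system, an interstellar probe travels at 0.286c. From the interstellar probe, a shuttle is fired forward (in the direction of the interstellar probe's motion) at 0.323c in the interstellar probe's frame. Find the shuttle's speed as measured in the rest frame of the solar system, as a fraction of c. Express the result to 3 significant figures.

0.557c

Relativistic velocity addition: u = (u' + v)/(1 + u'v/c²), with u' = 0.323c and v = 0.286c.
Numerator: 0.323 + 0.286 = 0.609. Denominator: 1 + (0.323)(0.286) = 1.092378.
u = 0.609/1.092378 = 0.5575, so the speed is 0.557c.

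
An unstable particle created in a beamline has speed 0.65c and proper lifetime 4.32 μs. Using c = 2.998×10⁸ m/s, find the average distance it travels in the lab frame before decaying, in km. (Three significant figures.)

γ = 1/√(1 − β²) = 1/√(1 − 0.4225) = 1/√0.5775 = 1/0.759934 = 1.3159.
Lab-frame lifetime: Δt = γτ = 1.3159 × 4.32 μs = 5.6847 μs.
Distance: d = vΔt = 0.65 × 2.998×10⁸ m/s × 5.6847×10^-6 s = 1110 m = 1.11 km.

1.11 km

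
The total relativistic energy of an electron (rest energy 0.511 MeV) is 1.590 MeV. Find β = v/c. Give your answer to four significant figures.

γ = E/(mc²) = 1.590/0.511 = 3.1115.
β = √(1 − 1/γ²) = √(1 − 0.103291) = √0.896709 = 0.9469.

0.9469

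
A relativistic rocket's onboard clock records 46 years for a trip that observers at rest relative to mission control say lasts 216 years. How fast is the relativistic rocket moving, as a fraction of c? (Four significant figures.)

γ = Δt/Δτ = 216/46 = 4.6957.
β = √(1 − 1/γ²) = √(1 − 0.0453523) = √0.9546477 = 0.9771.

0.9771c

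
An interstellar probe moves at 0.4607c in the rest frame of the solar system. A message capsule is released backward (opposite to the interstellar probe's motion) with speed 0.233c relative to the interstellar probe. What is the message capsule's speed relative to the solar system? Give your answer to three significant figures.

0.255c

Relativistic velocity addition: u = (u' + v)/(1 + u'v/c²), with u' = −0.233c and v = 0.4607c.
Numerator: −0.233 + 0.4607 = 0.2277. Denominator: 1 + (−0.233)(0.4607) = 0.8926569.
u = 0.2277/0.8926569 = 0.25508, so the speed is 0.255c.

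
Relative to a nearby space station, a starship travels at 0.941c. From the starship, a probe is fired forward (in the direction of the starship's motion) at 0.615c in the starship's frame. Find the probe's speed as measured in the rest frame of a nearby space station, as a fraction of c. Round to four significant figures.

0.9856c

In units of c, u = (u' + v)/(1 + u'v) with u' = 0.615 and v = 0.941.
Numerator: 0.615 + 0.941 = 1.556. Denominator: 1 + (0.615)(0.941) = 1.578715.
u = 1.556/1.578715 = 0.98561, so the speed is 0.9856c.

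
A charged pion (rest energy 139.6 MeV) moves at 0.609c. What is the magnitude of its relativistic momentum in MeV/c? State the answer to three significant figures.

107 MeV/c

γ = 1/√(1 − β²) = 1/√(1 − 0.370881) = 1/√0.629119 = 1/0.79317 = 1.2608.
Momentum: p = γβ·mc = 1.2608 × 0.609 × 139.6 MeV/c = 107 MeV/c.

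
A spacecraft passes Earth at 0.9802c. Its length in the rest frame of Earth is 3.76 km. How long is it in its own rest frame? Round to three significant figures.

19.0 km

Lorentz factor: γ = (1 − 0.96079204)^(−1/2) = 5.0502.
Proper length: L₀ = γ·L = 5.0502 × 3.76 = 19.0 km.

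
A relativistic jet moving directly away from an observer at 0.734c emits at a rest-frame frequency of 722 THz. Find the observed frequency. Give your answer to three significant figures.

Relativistic Doppler (source moving away): f_obs = f_src · √((1−β)/(1+β)).
With β = 0.734: factor = √(0.266/1.734) = 0.39167.
f_obs = 722 × 0.39167 = 283 THz.

283 THz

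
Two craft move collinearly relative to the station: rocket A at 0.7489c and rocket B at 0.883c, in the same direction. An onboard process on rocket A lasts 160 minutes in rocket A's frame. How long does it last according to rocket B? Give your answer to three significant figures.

174 minutes

The velocity of rocket A relative to rocket B is (0.7489 − 0.883)c / (1 − 0.7489×0.883) = −0.3959c; relative speed 0.3959c.
At |u| = 0.3959c, γ = (1 − 0.156737)^(−1/2) = 1.089.
Rocket A's interval is proper; time dilation gives Δt_B = γΔτ = 1.089 × 160 minutes = 174 minutes.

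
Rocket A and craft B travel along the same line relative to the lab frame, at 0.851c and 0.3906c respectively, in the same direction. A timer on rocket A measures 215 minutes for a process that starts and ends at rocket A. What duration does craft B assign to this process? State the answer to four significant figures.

296.9 minutes

Transform rocket A's velocity into craft B's frame: (0.851 − 0.3906)/(1 − 0.851·0.3906) = 0.4604/0.6675994, so the relative speed is 0.68964c.
γ for this relative speed: γ = 1/√(1 − 0.475603) = 1.3809.
Rocket A's interval is proper; time dilation gives Δt_B = γΔτ = 1.3809 × 215 minutes = 296.9 minutes.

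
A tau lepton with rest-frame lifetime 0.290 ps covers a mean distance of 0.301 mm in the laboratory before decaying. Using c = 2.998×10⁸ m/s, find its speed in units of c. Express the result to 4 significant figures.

0.9607c

d = βγcτ ⇒ βγ = d/(cτ) = 3.010×10^-4 m / (8.6942×10^-5 m) = 3.4621.
β = (βγ)/√(1+(βγ)²) = 3.4621/√12.9861 = 0.9607.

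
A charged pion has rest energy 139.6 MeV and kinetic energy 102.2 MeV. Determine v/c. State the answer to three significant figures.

K = (γ−1)mc², so γ = 1 + 102.2/139.6 = 1.7321.
Then v/c = √(1 − γ⁻²) = √(1 − 0.333314) = √0.666686 = 0.817.

0.817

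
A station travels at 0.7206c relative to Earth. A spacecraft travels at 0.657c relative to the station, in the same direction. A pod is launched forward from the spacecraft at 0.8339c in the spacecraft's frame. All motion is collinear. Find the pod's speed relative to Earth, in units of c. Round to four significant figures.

Compose velocities in two stages. Stage 1 (into S'): u₁ = (0.8339+0.657)/(1+0.8339×0.657) = 0.96319.
Stage 2 (into S): u = (0.96319+0.7206)/(1+0.96319×0.7206) = 0.99393, so the speed is 0.9939c.

0.9939c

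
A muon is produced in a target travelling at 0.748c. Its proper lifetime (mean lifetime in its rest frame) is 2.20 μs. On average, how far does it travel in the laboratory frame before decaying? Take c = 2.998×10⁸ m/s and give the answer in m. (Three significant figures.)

743 m

γ = 1/√(1 − β²) = 1/√(1 − 0.559504) = 1/√0.440496 = 1/0.663699 = 1.5067.
Lab-frame lifetime: Δt = γτ = 1.5067 × 2.20 μs = 3.3147 μs.
Distance: d = vΔt = 0.748 × 2.998×10⁸ m/s × 3.3147×10^-6 s = 743 m.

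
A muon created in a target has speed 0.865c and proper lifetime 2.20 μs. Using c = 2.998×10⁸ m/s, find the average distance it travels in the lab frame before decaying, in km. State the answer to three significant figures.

1.14 km

γ = 1/√(1 − β²) = 1/√(1 − 0.748225) = 1/√0.251775 = 1/0.501772 = 1.9929.
Lab-frame lifetime: Δt = γτ = 1.9929 × 2.20 μs = 4.3844 μs.
Distance: d = vΔt = 0.865 × 2.998×10⁸ m/s × 4.3844×10^-6 s = 1140 m = 1.14 km.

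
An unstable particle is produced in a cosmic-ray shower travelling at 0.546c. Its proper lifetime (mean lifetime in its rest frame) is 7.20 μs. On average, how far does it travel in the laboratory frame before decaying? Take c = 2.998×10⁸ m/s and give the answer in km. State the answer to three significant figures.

γ = 1/√(1 − β²) = 1/√(1 − 0.298116) = 1/√0.701884 = 1/0.837785 = 1.1936.
Lab-frame lifetime: Δt = γτ = 1.1936 × 7.20 μs = 8.5939 μs.
Distance: d = vΔt = 0.546 × 2.998×10⁸ m/s × 8.5939×10^-6 s = 1410 m = 1.41 km.

1.41 km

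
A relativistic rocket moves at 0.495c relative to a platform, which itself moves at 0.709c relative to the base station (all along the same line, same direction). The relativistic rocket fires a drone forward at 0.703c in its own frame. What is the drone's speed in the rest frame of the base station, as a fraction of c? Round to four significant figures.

0.9801c

Compose velocities in two stages. Stage 1 (into S'): u₁ = (0.703+0.495)/(1+0.703×0.495) = 0.88873.
Stage 2 (into S): u = (0.88873+0.709)/(1+0.88873×0.709) = 0.98014, so the speed is 0.9801c.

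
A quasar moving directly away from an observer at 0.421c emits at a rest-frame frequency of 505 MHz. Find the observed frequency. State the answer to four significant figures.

Relativistic Doppler (source moving away): f_obs = f_src · √((1−β)/(1+β)).
With β = 0.421: factor = √(0.579/1.421) = 0.63833.
f_obs = 505 × 0.63833 = 322.4 MHz.

322.4 MHz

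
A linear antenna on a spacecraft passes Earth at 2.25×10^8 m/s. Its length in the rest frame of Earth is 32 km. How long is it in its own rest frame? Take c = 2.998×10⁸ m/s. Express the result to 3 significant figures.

β = v/c = (2.25×10^8 m/s)/(2.998×10⁸ m/s) = 0.7505.
β² = 0.56325025, so γ = 1/√0.43674975 = 1.5132.
Proper length: L₀ = γ·L = 1.5132 × 32 = 48.4 km.

48.4 km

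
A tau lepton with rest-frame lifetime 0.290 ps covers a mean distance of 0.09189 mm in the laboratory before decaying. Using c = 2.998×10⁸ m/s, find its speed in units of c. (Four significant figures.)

d = βγcτ ⇒ βγ = d/(cτ) = 9.189×10^-5 m / (8.6942×10^-5 m) = 1.0569.
β = (βγ)/√(1+(βγ)²) = 1.0569/√2.11704 = 0.7264.

0.7264c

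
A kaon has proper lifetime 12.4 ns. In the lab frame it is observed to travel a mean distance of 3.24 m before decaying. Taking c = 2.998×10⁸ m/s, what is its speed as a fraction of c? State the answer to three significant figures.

0.657c

Let x = d/(cτ) = 3.240 m / (2.998×10⁸ m/s × 1.240×10^-8 s) = 0.87155. Since d = βγcτ, x = βγ = β/√(1−β²).
Solving: β² = x²/(1+x²) = 0.759599/1.759599 = 0.431689, so β = 0.657.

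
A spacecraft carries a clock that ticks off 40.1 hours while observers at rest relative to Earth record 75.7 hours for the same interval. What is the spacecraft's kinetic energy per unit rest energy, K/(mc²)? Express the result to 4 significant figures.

0.8878

The time-dilation ratio gives γ = 75.7/40.1 = 1.88778.
Since K = (γ−1)mc², K/(mc²) = 1.88778 − 1 = 0.8878.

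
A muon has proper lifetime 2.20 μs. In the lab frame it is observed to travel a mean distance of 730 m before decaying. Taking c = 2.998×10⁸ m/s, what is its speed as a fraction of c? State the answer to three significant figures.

0.742c

Let x = d/(cτ) = 730.0 m / (2.998×10⁸ m/s × 2.200×10^-6 s) = 1.1068. Since d = βγcτ, x = βγ = β/√(1−β²).
Solving: β² = x²/(1+x²) = 1.22501/2.22501 = 0.550564, so β = 0.742.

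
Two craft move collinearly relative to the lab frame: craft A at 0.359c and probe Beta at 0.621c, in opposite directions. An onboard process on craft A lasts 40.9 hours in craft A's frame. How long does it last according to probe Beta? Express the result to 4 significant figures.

The velocity of craft A relative to probe Beta is (0.359 + 0.621)c / (1 + 0.359×0.621) = 0.80135c; relative speed 0.80135c.
γ for this relative speed: γ = 1/√(1 − 0.642162) = 1.6717.
Craft A's interval is proper; time dilation gives Δt_B = γΔτ = 1.6717 × 40.9 hours = 68.37 hours.

68.37 hours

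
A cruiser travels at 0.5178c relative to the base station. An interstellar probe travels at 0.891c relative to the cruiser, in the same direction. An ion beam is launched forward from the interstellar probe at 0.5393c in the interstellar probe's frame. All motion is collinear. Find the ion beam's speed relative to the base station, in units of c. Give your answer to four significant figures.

0.9891c

Apply u = (u'+v)/(1+u'v) twice. Ion beam in the cruiser frame: (0.5393+0.891)/(1+0.5393·0.891) = 1.4303/1.4805163 = 0.96608c.
That velocity, transformed to the rest frame of the base station: (0.96608+0.5178)/(1+0.96608·0.5178) = 1.48388/1.500236224 = 0.9891c.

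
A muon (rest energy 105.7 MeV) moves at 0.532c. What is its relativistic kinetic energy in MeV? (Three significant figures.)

19.1 MeV

Lorentz factor: γ = (1 − 0.283024)^(−1/2) = 1.18099.
Kinetic energy: K = (γ − 1)mc² = (1.18099 − 1) × 105.7 MeV = 0.18099 × 105.7 = 19.1 MeV.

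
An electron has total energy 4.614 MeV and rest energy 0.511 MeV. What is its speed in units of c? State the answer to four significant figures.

γ = E/(mc²) = 4.614/0.511 = 9.0294.
β = √(1 − 1/γ²) = √(1 − 0.0122654) = √0.9877346 = 0.9938.

0.9938c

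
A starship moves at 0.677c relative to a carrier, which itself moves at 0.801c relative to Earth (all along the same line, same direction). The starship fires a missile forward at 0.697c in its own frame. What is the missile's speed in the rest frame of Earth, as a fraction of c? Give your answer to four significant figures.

Compose velocities in two stages. Stage 1 (into S'): u₁ = (0.697+0.677)/(1+0.697×0.677) = 0.93351.
Stage 2 (into S): u = (0.93351+0.801)/(1+0.93351×0.801) = 0.99243, so the speed is 0.9924c.

0.9924c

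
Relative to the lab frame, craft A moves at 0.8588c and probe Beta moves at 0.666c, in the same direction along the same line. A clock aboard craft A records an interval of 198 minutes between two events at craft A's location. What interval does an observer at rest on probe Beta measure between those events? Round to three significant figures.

222 minutes

The velocity of craft A relative to probe Beta is (0.8588 − 0.666)c / (1 − 0.8588×0.666) = 0.45043c; relative speed 0.45043c.
γ for this relative speed: γ = 1/√(1 − 0.202887) = 1.1201.
The clock on craft A records proper time, so probe Beta measures Δt = γΔτ = 1.1201 × 198 = 222 minutes.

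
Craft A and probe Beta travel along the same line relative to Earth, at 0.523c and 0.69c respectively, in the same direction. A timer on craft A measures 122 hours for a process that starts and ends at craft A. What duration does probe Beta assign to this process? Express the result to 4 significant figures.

126.4 hours

Transform craft A's velocity into probe Beta's frame: (0.523 − 0.69)/(1 − 0.523·0.69) = −0.167/0.63913, so the relative speed is 0.26129c.
At |u| = 0.26129c, γ = (1 − 0.0682725)^(−1/2) = 1.036.
The clock on craft A records proper time, so probe Beta measures Δt = γΔτ = 1.036 × 122 = 126.4 hours.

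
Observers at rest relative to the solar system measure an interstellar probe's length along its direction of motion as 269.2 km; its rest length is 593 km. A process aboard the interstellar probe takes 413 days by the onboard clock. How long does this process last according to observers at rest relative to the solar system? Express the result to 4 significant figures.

From L = L₀/γ: γ = 593/269.2 = 2.20282.
Δt = γΔτ = 2.20282 × 413 = 909.8 days.

909.8 days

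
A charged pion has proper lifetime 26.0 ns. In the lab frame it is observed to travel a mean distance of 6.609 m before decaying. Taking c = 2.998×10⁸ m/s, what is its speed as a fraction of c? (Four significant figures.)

Let x = d/(cτ) = 6.609 m / (2.998×10⁸ m/s × 2.600×10^-8 s) = 0.84787. Since d = βγcτ, x = βγ = β/√(1−β²).
Solving: β² = x²/(1+x²) = 0.718884/1.718884 = 0.418227, so β = 0.6467.

0.6467c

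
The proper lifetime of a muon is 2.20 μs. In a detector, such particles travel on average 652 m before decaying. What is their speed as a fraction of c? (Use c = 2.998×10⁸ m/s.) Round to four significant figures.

0.7030c

Lab distance = (lab lifetime)·v = γτ·βc, so βγ = d/(cτ) = 652.0/(2.998×10⁸ × 2.200×10^-6) = 0.98854.
With βγ = 0.98854: γ² = 1 + (βγ)² = 1.977211, and β = (βγ)/γ = 0.98854/1.40613 = 0.7030.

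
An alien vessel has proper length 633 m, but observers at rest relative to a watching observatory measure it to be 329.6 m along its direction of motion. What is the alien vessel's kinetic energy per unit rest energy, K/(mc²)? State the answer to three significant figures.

From L = L₀/γ: γ = 633/329.6 = 1.92051.
Since K = (γ−1)mc², K/(mc²) = 1.92051 − 1 = 0.921.

0.921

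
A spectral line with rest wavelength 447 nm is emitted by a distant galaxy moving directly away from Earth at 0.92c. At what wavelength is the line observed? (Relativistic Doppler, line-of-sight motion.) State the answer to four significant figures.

Relativistic Doppler for wavelength: λ_obs = λ_src · √((1+β)/(1−β)).
With β = 0.92: factor = √(1.92/0.08) = 4.899.
λ_obs = 447 × 4.899 = 2190 nm.

2190 nm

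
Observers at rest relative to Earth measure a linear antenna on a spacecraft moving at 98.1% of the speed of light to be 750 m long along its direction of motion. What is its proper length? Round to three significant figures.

With β = 0.981, γ = 1/√(1 − 0.981²) = 1/√0.037639 = 5.1544.
Proper length: L₀ = γ·L = 5.1544 × 750 = 3870 m.

3870 m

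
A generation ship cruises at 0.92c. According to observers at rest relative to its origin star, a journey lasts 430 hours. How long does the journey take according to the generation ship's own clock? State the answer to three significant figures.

Lorentz factor: γ = (1 − 0.8464)^(−1/2) = 2.5516.
The generation ship's clock runs slow as seen from its origin star, so Δτ = Δt/γ = 430/2.5516 = 169 hours.

169 hours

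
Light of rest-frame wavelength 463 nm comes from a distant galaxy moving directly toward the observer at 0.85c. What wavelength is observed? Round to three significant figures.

Relativistic Doppler for wavelength: λ_obs = λ_src · √((1−β)/(1+β)).
With β = 0.85: factor = √(0.15/1.85) = 0.28475.
λ_obs = 463 × 0.28475 = 132 nm.

132 nm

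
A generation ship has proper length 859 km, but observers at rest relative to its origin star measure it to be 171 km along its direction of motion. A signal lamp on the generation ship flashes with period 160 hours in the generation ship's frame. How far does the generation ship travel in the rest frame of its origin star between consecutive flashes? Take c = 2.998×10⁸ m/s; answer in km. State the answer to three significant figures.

8.50×10^11 km

From L = L₀/γ: γ = 859/171 = 5.02339.
β = √(1 − 1/γ²) = 0.97999. Lab-frame period = γτ = 5.02339×160 hours = 803.74 hours. Distance = βc × γτ = 0.97999 × 2.998×10⁸ m/s × 2893464 s = 8.5010×10^14 m = 8.50×10^11 km.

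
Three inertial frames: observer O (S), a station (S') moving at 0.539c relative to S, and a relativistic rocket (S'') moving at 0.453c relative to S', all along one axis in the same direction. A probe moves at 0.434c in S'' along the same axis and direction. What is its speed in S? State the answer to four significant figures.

Compose velocities in two stages. Stage 1 (into S'): u₁ = (0.434+0.453)/(1+0.434×0.453) = 0.74127.
Stage 2 (into S): u = (0.74127+0.539)/(1+0.74127×0.539) = 0.91478, so the speed is 0.9148c.

0.9148c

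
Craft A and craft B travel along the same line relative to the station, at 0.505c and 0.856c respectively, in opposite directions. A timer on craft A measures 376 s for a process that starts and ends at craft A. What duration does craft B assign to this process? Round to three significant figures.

Speed of craft A in craft B's frame: u = (v_A + v_B)/(1 + v_A v_B/c²) = (0.505 + 0.856)/(1 + 0.505×0.856) = 1.361/1.43228 = 0.95023; |u| = 0.95023c.
γ for this relative speed: γ = 1/√(1 − 0.902937) = 3.2098.
Craft A's interval is proper; time dilation gives Δt_B = γΔτ = 3.2098 × 376 s = 1210 s.

1210 s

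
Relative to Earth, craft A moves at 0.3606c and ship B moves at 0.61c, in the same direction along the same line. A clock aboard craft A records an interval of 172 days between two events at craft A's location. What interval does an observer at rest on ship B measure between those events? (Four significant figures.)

Transform craft A's velocity into ship B's frame: (0.3606 − 0.61)/(1 − 0.3606·0.61) = −0.2494/0.780034, so the relative speed is 0.31973c.
At |u| = 0.31973c, γ = (1 − 0.102227)^(−1/2) = 1.0554.
The clock on craft A records proper time, so ship B measures Δt = γΔτ = 1.0554 × 172 = 181.5 days.

181.5 days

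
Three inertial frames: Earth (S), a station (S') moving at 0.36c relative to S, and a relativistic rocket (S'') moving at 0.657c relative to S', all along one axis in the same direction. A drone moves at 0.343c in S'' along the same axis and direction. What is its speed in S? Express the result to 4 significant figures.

Compose velocities in two stages. Stage 1 (into S'): u₁ = (0.343+0.657)/(1+0.343×0.657) = 0.81609.
Stage 2 (into S): u = (0.81609+0.36)/(1+0.81609×0.36) = 0.90903, so the speed is 0.9090c.

0.9090c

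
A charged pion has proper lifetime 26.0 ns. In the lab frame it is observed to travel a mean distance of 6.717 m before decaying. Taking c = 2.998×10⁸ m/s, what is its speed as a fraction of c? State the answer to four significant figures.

Let x = d/(cτ) = 6.717 m / (2.998×10⁸ m/s × 2.600×10^-8 s) = 0.86173. Since d = βγcτ, x = βγ = β/√(1−β²).
Solving: β² = x²/(1+x²) = 0.742579/1.742579 = 0.426138, so β = 0.6528.

0.6528c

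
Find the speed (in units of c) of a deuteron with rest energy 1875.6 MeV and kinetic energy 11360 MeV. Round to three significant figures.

γ = 1 + K/(mc²) = 1 + 11360/1875.6 = 7.0567.
β = √(1 − 1/γ²) = √(1 − 0.0200815) = √0.9799185 = 0.990.

0.990c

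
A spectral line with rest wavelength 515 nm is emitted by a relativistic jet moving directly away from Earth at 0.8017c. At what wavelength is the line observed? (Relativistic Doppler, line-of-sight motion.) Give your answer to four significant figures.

1552 nm

Relativistic Doppler for wavelength: λ_obs = λ_src · √((1+β)/(1−β)).
With β = 0.8017: factor = √(1.8017/0.1983) = 3.0143.
λ_obs = 515 × 3.0143 = 1552 nm.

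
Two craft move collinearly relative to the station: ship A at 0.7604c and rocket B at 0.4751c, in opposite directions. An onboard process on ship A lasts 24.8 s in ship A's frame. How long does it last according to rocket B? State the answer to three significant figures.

59.1 s

The velocity of ship A relative to rocket B is (0.7604 + 0.4751)c / (1 + 0.7604×0.4751) = 0.90761c; relative speed 0.90761c.
γ for this relative speed: γ = 1/√(1 − 0.823756) = 2.382.
The clock on ship A records proper time, so rocket B measures Δt = γΔτ = 2.382 × 24.8 = 59.1 s.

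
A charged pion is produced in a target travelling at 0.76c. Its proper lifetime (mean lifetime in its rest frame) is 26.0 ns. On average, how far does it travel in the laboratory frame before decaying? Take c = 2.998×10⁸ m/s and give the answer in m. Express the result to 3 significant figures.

9.11 m

γ = 1/√(1 − β²) = 1/√(1 − 0.5776) = 1/√0.4224 = 1/0.649923 = 1.5386.
Lab-frame lifetime: Δt = γτ = 1.5386 × 26.0 ns = 40.004 ns.
Distance: d = vΔt = 0.76 × 2.998×10⁸ m/s × 4.0004×10^-8 s = 9.11 m.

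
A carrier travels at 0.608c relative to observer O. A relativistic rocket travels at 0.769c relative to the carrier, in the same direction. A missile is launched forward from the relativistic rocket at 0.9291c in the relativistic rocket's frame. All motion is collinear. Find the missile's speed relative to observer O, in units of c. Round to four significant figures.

First combine the missile and relativistic rocket (S''→S'): u₁ = (0.9291 + 0.769)/(1 + 0.9291×0.769) = 1.6981/1.7144779 = 0.99045.
Then combine with the carrier (S'→S): u = (0.99045 + 0.608)/(1 + 0.99045×0.608) = 1.59845/1.6021936 = 0.99766.

0.9977c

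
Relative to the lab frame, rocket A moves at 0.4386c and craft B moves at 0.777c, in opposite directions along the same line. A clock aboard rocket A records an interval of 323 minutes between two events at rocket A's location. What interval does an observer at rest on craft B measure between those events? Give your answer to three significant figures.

766 minutes

The velocity of rocket A relative to craft B is (0.4386 + 0.777)c / (1 + 0.4386×0.777) = 0.90663c; relative speed 0.90663c.
γ for this relative speed: γ = 1/√(1 − 0.821978) = 2.3701.
The clock on rocket A records proper time, so craft B measures Δt = γΔτ = 2.3701 × 323 = 766 minutes.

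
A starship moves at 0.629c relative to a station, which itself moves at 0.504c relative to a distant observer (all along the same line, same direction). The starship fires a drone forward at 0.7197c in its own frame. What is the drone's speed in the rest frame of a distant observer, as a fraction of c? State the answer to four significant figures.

0.9758c

Compose velocities in two stages. Stage 1 (into S'): u₁ = (0.7197+0.629)/(1+0.7197×0.629) = 0.92841.
Stage 2 (into S): u = (0.92841+0.504)/(1+0.92841×0.504) = 0.97581, so the speed is 0.9758c.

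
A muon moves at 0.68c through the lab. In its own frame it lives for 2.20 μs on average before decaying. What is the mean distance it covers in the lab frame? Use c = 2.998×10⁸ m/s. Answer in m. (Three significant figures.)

Lorentz factor: γ = (1 − 0.4624)^(−1/2) = 1.3639.
Lab-frame lifetime: Δt = γτ = 1.3639 × 2.20 μs = 3.0006 μs.
Distance: d = vΔt = 0.68 × 2.998×10⁸ m/s × 3.0006×10^-6 s = 612 m.

612 m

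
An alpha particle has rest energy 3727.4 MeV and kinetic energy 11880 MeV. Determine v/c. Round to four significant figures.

0.9711

K = (γ−1)mc², so γ = 1 + 11880/3727.4 = 4.1872.
Then v/c = √(1 − γ⁻²) = √(1 − 0.0570365) = √0.9429635 = 0.9711.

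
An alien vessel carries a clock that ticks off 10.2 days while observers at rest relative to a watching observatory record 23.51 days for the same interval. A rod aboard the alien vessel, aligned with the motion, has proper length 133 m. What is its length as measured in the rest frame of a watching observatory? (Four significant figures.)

γ = Δt/Δτ = 23.51/10.2 = 2.3049.
L = L₀/γ = 133/2.3049 = 57.70 m.

57.70 m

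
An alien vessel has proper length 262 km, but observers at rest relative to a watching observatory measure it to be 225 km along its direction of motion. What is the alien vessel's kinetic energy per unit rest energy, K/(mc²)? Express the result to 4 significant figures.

γ = L₀/L = 262/225 = 1.16444.
Since K = (γ−1)mc², K/(mc²) = 1.16444 − 1 = 0.1644.

0.1644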